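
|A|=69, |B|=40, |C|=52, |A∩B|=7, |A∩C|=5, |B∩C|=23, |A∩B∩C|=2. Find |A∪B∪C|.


|A∪B∪C| = 69+40+52-7-5-23+2 = 128

|A∪B∪C| = 128


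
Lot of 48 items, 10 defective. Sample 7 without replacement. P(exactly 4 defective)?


Hypergeometric: C(10,4)×C(38,3)/C(48,7)
= 210×8436/73629072 = 24605/1022626

P(X=4) = 24605/1022626 ≈ 2.41%


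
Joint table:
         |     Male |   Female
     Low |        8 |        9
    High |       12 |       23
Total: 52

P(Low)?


P(Low) = (8+9)/52 = 17/52

P(Low) = 17/52 ≈ 32.69%


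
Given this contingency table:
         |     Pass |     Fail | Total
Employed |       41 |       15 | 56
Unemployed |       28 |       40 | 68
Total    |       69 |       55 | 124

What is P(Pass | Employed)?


P(Pass | Employed) = 41/(41+15) = 41/56

P(Pass|Employed) = 41/56 ≈ 73.21%


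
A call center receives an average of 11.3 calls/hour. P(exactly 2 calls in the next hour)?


Poisson(λ=11.3): P(X=2) = e^(-λ)×λ^k/k!
= e^(-11.3) × 11.3^2 / 2!
≈ 1.237292426e-05 × 127.69 / 2 ≈ 0.000790

P(X=2) ≈ 0.000790 ≈ 0.08%


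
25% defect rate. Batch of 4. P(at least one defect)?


P(all good) = (3/4)^4 = 81/256
P(≥1 defect) = 175/256

P = 175/256 ≈ 68.36%


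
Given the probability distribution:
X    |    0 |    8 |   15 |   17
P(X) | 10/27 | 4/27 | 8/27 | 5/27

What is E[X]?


E[X] = Σ x·P(X=x)
= (0)×(10/27) + (8)×(4/27) + (15)×(8/27) + (17)×(5/27)
= 79/9

E[X] = 79/9


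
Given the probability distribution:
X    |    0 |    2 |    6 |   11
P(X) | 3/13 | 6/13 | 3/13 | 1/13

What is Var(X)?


E[X] = 41/13
E[X²] = 253/13
Var(X) = E[X²] - (E[X])² = 253/13 - 1681/169 = 1608/169

Var(X) = 1608/169 ≈ 9.5148


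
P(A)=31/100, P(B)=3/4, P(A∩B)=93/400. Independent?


P(A)×P(B) = 93/400
P(A∩B) = 93/400
Equal ✓ → Independent

Yes, independent


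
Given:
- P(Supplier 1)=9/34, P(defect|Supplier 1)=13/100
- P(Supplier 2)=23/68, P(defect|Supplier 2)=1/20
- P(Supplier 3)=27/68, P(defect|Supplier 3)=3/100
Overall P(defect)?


P(B) = Σ P(B|Aᵢ)×P(Aᵢ)
  13/100×9/34 = 117/3400
  1/20×23/68 = 23/1360
  3/100×27/68 = 81/6800
Sum = 43/680

P(defect) = 43/680 ≈ 6.32%


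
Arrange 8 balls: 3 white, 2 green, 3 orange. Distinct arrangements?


8!/(3!×2!×3!) = 560

560


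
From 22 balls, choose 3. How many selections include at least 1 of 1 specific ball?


Complement: C(22,3) - C(21,3) = 1540 - 1330 = 210

210


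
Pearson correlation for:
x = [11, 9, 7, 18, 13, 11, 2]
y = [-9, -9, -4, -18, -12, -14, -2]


n=7, Σx=71, Σy=-68, Σxy=-846, Σx²=869, Σy²=846
r = (7×(-846) - 71×(-68))/√((7×869 - 71²)(7×846 - (-68)²))
= -1094/√(1042×1298) = -1094/√1352516 ≈ -1094/1162.9772 ≈ -0.9407

r ≈ -0.9407


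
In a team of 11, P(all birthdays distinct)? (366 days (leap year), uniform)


P(all different) = Π(366-i)/366 for i=0..10
= (366/366)×(365/366)×...×(356/366)
= 0.859219

P ≈ 0.8592 ≈ 85.92%


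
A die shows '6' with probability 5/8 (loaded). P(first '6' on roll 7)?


Geometric: P(X=7) = (1-p)^(k-1)×p = (3/8)^6×5/8 = 3645/2097152

P(X=7) = 3645/2097152 ≈ 0.17%


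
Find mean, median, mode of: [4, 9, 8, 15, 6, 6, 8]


Sorted: [4, 6, 6, 8, 8, 9, 15]
Mean = 56/7 = 8
Median = 8
Freq: {4: 1, 9: 1, 8: 2, 15: 1, 6: 2}
Mode: [6, 8]

Mean=8, Median=8, Mode=[6, 8]


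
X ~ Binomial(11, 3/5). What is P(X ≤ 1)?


P(X ≤ 1) = Σ P(X=i) for i=0..1
P(X=0) = 2048/48828125
P(X=1) = 33792/48828125
Sum = 7168/9765625

P(X ≤ 1) = 7168/9765625 ≈ 0.07%


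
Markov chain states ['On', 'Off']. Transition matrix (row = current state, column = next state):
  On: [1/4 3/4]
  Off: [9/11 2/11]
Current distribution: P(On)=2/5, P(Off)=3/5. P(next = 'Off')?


P(next=Off) = Σᵢ P(now=i)×P(i→Off)
= 2/5×3/4 + 3/5×2/11
= 3/10 + 6/55 = 9/22

P = 9/22 ≈ 0.4091


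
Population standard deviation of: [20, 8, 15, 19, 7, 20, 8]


Mean = 97/7
  (20-97/7)²=1849/49
  (8-97/7)²=1681/49
  (15-97/7)²=64/49
  (19-97/7)²=1296/49
  (7-97/7)²=2304/49
  (20-97/7)²=1849/49
  (8-97/7)²=1681/49
Σ(x-μ)² = 1532/7
σ² = (1532/7)/7 = 1532/49

σ = √(1532/49) ≈ 5.5915


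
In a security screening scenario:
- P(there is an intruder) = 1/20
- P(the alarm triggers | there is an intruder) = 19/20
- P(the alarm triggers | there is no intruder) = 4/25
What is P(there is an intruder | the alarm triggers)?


Using Bayes' theorem:
P(A|B) = P(B|A)·P(A) / P(B)

P(the alarm triggers) = 19/20 × 1/20 + 4/25 × 19/20
= 19/400 + 19/125 = 399/2000

P(there is an intruder|the alarm triggers) = (19/400) / (399/2000) = 5/21

P(there is an intruder|the alarm triggers) = 5/21 ≈ 23.81%


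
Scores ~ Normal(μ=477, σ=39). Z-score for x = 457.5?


z = (x - μ)/σ = (457.5 - 477)/39 = -0.5

z = -0.5


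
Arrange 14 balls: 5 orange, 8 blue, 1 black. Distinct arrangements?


14!/(5!×8!×1!) = 18018

18018


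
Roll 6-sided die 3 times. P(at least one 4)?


P(no 4)^3 = (5/6)^3 = 125/216
P(≥1) = 1 - 125/216 = 91/216

P = 91/216 ≈ 42.13%


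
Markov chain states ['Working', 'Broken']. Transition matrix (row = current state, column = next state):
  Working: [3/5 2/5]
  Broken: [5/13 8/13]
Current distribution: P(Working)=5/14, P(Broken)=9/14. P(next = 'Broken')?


P(next=Broken) = Σᵢ P(now=i)×P(i→Broken)
= 5/14×2/5 + 9/14×8/13
= 1/7 + 36/91 = 7/13

P = 7/13 ≈ 0.5385


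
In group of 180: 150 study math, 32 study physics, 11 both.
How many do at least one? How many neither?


|A∪B| = 150+32-11 = 171
Neither = 180-171 = 9

At least one: 171; Neither: 9


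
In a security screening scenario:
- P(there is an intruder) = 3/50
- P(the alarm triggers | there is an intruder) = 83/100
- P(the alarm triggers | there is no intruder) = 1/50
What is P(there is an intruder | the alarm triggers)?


Using Bayes' theorem:
P(A|B) = P(B|A)·P(A) / P(B)

P(the alarm triggers) = 83/100 × 3/50 + 1/50 × 47/50
= 249/5000 + 47/2500 = 343/5000

P(there is an intruder|the alarm triggers) = (249/5000) / (343/5000) = 249/343

P(there is an intruder|the alarm triggers) = 249/343 ≈ 72.59%


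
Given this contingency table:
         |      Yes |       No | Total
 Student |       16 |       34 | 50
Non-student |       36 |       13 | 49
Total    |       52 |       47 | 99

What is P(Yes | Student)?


P(Yes | Student) = 16/(16+34) = 16/50 = 8/25

P(Yes|Student) = 8/25 ≈ 32.00%


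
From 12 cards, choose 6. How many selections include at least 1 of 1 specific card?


Complement: C(12,6) - C(11,6) = 924 - 462 = 462

462


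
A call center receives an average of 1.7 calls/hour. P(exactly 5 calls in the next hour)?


Poisson(λ=1.7): P(X=5) = e^(-λ)×λ^k/k!
= e^(-1.7) × 1.7^5 / 5!
≈ 0.1826835241 × 14.19857 / 120 ≈ 0.021615

P(X=5) ≈ 0.021615 ≈ 2.16%


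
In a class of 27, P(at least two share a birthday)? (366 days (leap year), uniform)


P(all different) = Π(366-i)/366 for i=0..26
= 0.374173
P(match) = 1 - 0.374173 = 0.625827

P ≈ 0.6258 ≈ 62.58%


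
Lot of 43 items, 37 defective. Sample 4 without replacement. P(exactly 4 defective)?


Hypergeometric: C(37,4)×C(6,0)/C(43,4)
= 66045×1/123410 = 1887/3526

P(X=4) = 1887/3526 ≈ 53.52%


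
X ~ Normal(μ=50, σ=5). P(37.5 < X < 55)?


z₁=(37.5-50)/5=-2.5, z₂=(55-50)/5=1.0
P = Φ(1.0) - Φ(-2.5) = 0.841345 - 0.006210 = 0.835135 ≈ 0.8351

P(37.5 < X < 55) ≈ 0.8351


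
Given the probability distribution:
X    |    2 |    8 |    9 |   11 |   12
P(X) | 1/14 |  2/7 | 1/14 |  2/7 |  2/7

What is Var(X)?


E[X] = 135/14
E[X²] = 1401/14
Var(X) = E[X²] - (E[X])² = 1401/14 - 18225/196 = 1389/196

Var(X) = 1389/196 ≈ 7.0867


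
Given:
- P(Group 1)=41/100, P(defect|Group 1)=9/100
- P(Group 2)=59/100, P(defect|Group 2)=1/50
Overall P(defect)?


P(B) = Σ P(B|Aᵢ)×P(Aᵢ)
  9/100×41/100 = 369/10000
  1/50×59/100 = 59/5000
Sum = 487/10000

P(defect) = 487/10000 ≈ 4.87%


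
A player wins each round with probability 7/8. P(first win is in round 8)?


Geometric: P(X=8) = (1-p)^(k-1)×p = (1/8)^7×7/8 = 7/16777216

P(X=8) = 7/16777216 ≈ 0.00%


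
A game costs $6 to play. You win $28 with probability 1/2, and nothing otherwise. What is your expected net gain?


E[gain] = (28-6)×1/2 + (-6)×1/2
= 11 - 3 = 8

Expected net gain = $8 ≈ $8.00


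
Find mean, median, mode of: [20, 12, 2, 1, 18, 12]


Sorted: [1, 2, 12, 12, 18, 20]
Mean = 65/6
Median = 12
Freq: {20: 1, 12: 2, 2: 1, 1: 1, 18: 1}
Mode: [12]

Mean=65/6, Median=12, Mode=12


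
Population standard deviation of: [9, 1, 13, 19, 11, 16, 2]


Mean = 71/7
  (9-71/7)²=64/49
  (1-71/7)²=4096/49
  (13-71/7)²=400/49
  (19-71/7)²=3844/49
  (11-71/7)²=36/49
  (16-71/7)²=1681/49
  (2-71/7)²=3249/49
Σ(x-μ)² = 1910/7
σ² = (1910/7)/7 = 1910/49

σ = √(1910/49) ≈ 6.2434


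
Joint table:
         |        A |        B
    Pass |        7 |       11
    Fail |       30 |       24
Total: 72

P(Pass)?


P(Pass) = (7+11)/72 = 18/72 = 1/4

P(Pass) = 1/4 ≈ 25.00%


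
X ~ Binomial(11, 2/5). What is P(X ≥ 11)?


P(X ≥ 11) = Σ P(X=i) for i=11..11
P(X=11) = 2048/48828125
Sum = 2048/48828125

P(X ≥ 11) = 2048/48828125 ≈ 0.00%


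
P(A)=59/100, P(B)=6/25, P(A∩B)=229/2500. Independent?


P(A)×P(B) = 177/1250
P(A∩B) = 229/2500
Not equal → NOT independent

No, not independent


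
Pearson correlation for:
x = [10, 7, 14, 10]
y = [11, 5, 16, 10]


n=4, Σx=41, Σy=42, Σxy=469, Σx²=445, Σy²=502
r = (4×469 - 41×42)/√((4×445 - 41²)(4×502 - 42²))
= 154/√(99×244) = 154/√24156 ≈ 154/155.4220 ≈ 0.9909

r ≈ 0.9909


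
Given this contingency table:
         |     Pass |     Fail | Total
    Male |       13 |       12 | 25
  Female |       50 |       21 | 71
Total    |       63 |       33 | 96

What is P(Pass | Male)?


P(Pass | Male) = 13/(13+12) = 13/25

P(Pass|Male) = 13/25 ≈ 52.00%


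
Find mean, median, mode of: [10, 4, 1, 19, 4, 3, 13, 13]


Sorted: [1, 3, 4, 4, 10, 13, 13, 19]
Mean = 67/8
Median = 7
Freq: {10: 1, 4: 2, 1: 1, 19: 1, 3: 1, 13: 2}
Mode: [4, 13]

Mean=67/8, Median=7, Mode=[4, 13]


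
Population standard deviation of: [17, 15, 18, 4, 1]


Mean = 55/5 = 11
  (17-11)²=36
  (15-11)²=16
  (18-11)²=49
  (4-11)²=49
  (1-11)²=100
Σ(x-μ)² = 250
σ² = 250/5 = 50

σ = √(50) ≈ 7.0711


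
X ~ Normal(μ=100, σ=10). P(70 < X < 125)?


z₁=(70-100)/10=-3.0, z₂=(125-100)/10=2.5
P = Φ(2.5) - Φ(-3.0) = 0.993790 - 0.001350 = 0.992440 ≈ 0.9924

P(70 < X < 125) ≈ 0.9924


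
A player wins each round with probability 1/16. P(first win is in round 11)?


Geometric: P(X=11) = (1-p)^(k-1)×p = (15/16)^10×1/16 = 576650390625/17592186044416

P(X=11) = 576650390625/17592186044416 ≈ 3.28%


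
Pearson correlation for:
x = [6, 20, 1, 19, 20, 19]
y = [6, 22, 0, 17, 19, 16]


n=6, Σx=85, Σy=80, Σxy=1483, Σx²=1559, Σy²=1426
r = (6×1483 - 85×80)/√((6×1559 - 85²)(6×1426 - 80²))
= 2098/√(2129×2156) = 2098/√4590124 ≈ 2098/2142.4575 ≈ 0.9792

r ≈ 0.9792


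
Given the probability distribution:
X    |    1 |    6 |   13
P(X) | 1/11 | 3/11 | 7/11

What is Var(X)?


E[X] = 10
E[X²] = 1292/11
Var(X) = E[X²] - (E[X])² = 1292/11 - 100 = 192/11

Var(X) = 192/11 ≈ 17.4545


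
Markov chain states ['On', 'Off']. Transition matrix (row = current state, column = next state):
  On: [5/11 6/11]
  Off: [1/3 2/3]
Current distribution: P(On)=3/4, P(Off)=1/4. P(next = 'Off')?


P(next=Off) = Σᵢ P(now=i)×P(i→Off)
= 3/4×6/11 + 1/4×2/3
= 9/22 + 1/6 = 19/33

P = 19/33 ≈ 0.5758


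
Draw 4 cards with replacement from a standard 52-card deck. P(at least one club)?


P(not a club) = 39/52 = 3/4
P(none in 4 draws) = (3/4)^4 = 81/256
P(≥1 club) = 1 - 81/256 = 175/256

P = 175/256 ≈ 68.36%


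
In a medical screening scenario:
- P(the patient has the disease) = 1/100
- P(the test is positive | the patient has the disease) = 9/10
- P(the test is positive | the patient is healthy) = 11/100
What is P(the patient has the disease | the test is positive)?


Using Bayes' theorem:
P(A|B) = P(B|A)·P(A) / P(B)

P(the test is positive) = 9/10 × 1/100 + 11/100 × 99/100
= 9/1000 + 1089/10000 = 1179/10000

P(the patient has the disease|the test is positive) = (9/1000) / (1179/10000) = 10/131

P(the patient has the disease|the test is positive) = 10/131 ≈ 7.63%


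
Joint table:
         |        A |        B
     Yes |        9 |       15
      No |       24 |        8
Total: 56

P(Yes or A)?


P(Yes∨A) = P(Yes) + P(A) - P(Yes∧A)
= (24 + 33 - 9)/56 = 48/56 = 6/7

P = 6/7 ≈ 85.71%


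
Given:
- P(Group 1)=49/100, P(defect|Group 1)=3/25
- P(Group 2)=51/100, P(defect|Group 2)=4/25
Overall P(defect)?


P(B) = Σ P(B|Aᵢ)×P(Aᵢ)
  3/25×49/100 = 147/2500
  4/25×51/100 = 51/625
Sum = 351/2500

P(defect) = 351/2500 ≈ 14.04%


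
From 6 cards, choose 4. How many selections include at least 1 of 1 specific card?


Complement: C(6,4) - C(5,4) = 15 - 5 = 10

10


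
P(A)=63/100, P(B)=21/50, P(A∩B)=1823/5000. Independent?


P(A)×P(B) = 1323/5000
P(A∩B) = 1823/5000
Not equal → NOT independent

No, not independent


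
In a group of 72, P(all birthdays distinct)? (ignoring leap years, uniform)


P(all different) = Π(365-i)/365 for i=0..71
= (365/365)×(364/365)×...×(294/365)
= 0.000547

P ≈ 0.0005 ≈ 0.05%


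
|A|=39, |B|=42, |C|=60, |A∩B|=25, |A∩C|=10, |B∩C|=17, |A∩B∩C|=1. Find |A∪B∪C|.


|A∪B∪C| = 39+42+60-25-10-17+1 = 90

|A∪B∪C| = 90


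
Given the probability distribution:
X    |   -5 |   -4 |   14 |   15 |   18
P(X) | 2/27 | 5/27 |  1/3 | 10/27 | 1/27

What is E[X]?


E[X] = Σ x·P(X=x)
= (-5)×(2/27) + (-4)×(5/27) + (14)×(1/3) + (15)×(10/27) + (18)×(1/27)
= 88/9

E[X] = 88/9


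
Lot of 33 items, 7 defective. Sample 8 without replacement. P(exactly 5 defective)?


Hypergeometric: C(7,5)×C(26,3)/C(33,8)
= 21×2600/13884156 = 350/89001

P(X=5) = 350/89001 ≈ 0.39%


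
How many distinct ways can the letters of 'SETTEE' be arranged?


Letters: 6, freq: {'S': 1, 'E': 3, 'T': 2}
6!/(1!×3!×2!) = 720/12 = 60

60


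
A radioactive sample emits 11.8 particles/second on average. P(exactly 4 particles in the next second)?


Poisson(λ=11.8): P(X=4) = e^(-λ)×λ^k/k!
= e^(-11.8) × 11.8^4 / 4!
≈ 7.504557915e-06 × 19387.7776 / 24 ≈ 0.006062

P(X=4) ≈ 0.006062 ≈ 0.61%


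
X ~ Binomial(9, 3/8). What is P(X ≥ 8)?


P(X ≥ 8) = Σ P(X=i) for i=8..9
P(X=8) = 295245/134217728
P(X=9) = 19683/134217728
Sum = 19683/8388608

P(X ≥ 8) = 19683/8388608 ≈ 0.23%


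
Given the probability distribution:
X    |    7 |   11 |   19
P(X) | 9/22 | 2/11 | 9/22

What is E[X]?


E[X] = Σ x·P(X=x)
= (7)×(9/22) + (11)×(2/11) + (19)×(9/22)
= 139/11

E[X] = 139/11


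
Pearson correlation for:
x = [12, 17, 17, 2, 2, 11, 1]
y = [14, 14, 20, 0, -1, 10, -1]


n=7, Σx=62, Σy=56, Σxy=853, Σx²=852, Σy²=894
r = (7×853 - 62×56)/√((7×852 - 62²)(7×894 - 56²))
= 2499/√(2120×3122) = 2499/√6618640 ≈ 2499/2572.6718 ≈ 0.9714

r ≈ 0.9714


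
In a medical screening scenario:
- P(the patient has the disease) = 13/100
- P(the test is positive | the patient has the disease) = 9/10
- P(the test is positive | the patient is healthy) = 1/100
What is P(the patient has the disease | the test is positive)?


Using Bayes' theorem:
P(A|B) = P(B|A)·P(A) / P(B)

P(the test is positive) = 9/10 × 13/100 + 1/100 × 87/100
= 117/1000 + 87/10000 = 1257/10000

P(the patient has the disease|the test is positive) = (117/1000) / (1257/10000) = 390/419

P(the patient has the disease|the test is positive) = 390/419 ≈ 93.08%


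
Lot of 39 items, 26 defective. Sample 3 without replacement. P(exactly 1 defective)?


Hypergeometric: C(26,1)×C(13,2)/C(39,3)
= 26×78/9139 = 156/703

P(X=1) = 156/703 ≈ 22.19%


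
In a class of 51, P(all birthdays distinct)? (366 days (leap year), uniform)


P(all different) = Π(366-i)/366 for i=0..50
= (366/366)×(365/366)×...×(316/366)
= 0.025839

P ≈ 0.0258 ≈ 2.58%


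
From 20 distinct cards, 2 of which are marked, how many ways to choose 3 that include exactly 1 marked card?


Choose 1 of the 2 marked cards and 2 of the other 18 cards:
C(2,1)×C(18,2) = 2×153 = 306

306


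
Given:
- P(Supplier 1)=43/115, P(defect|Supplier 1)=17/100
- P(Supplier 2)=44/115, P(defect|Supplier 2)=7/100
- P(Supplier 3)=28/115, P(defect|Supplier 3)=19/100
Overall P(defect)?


P(B) = Σ P(B|Aᵢ)×P(Aᵢ)
  17/100×43/115 = 731/11500
  7/100×44/115 = 77/2875
  19/100×28/115 = 133/2875
Sum = 1571/11500

P(defect) = 1571/11500 ≈ 13.66%


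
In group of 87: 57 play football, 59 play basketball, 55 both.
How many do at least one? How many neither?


|A∪B| = 57+59-55 = 61
Neither = 87-61 = 26

At least one: 61; Neither: 26


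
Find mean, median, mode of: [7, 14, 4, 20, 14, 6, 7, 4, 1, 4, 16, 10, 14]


Sorted: [1, 4, 4, 4, 6, 7, 7, 10, 14, 14, 14, 16, 20]
Mean = 121/13
Median = 7
Freq: {7: 2, 14: 3, 4: 3, 20: 1, 6: 1, 1: 1, 16: 1, 10: 1}
Mode: [4, 14]

Mean=121/13, Median=7, Mode=[4, 14]


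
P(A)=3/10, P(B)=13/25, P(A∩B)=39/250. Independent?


P(A)×P(B) = 39/250
P(A∩B) = 39/250
Equal ✓ → Independent

Yes, independent


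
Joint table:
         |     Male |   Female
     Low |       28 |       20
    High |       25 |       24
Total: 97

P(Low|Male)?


P(Low|Male) = 28/(28+25) = 28/53

P = 28/53 ≈ 52.83%


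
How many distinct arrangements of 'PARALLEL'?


Letters: 8, freq: {'P': 1, 'A': 2, 'R': 1, 'L': 3, 'E': 1}
8!/(1!×2!×1!×3!×1!) = 40320/12 = 3360

3360


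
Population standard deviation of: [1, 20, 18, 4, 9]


Mean = 52/5
  (1-52/5)²=2209/25
  (20-52/5)²=2304/25
  (18-52/5)²=1444/25
  (4-52/5)²=1024/25
  (9-52/5)²=49/25
Σ(x-μ)² = 1406/5
σ² = (1406/5)/5 = 1406/25

σ = √(1406/25) ≈ 7.4993


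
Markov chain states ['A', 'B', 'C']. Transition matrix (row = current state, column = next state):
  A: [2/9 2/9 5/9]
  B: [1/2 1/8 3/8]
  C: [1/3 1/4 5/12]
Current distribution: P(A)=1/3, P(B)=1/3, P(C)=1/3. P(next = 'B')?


P(next=B) = Σᵢ P(now=i)×P(i→B)
= 1/3×2/9 + 1/3×1/8 + 1/3×1/4
= 2/27 + 1/24 + 1/12 = 43/216

P = 43/216 ≈ 0.1991


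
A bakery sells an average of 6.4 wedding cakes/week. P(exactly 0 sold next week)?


Poisson(λ=6.4): P(X=0) = e^(-λ)×λ^k/k!
= e^(-6.4) × 6.4^0 / 0!
≈ 0.001661557273 × 1 / 1 ≈ 0.001662

P(X=0) ≈ 0.001662 ≈ 0.17%


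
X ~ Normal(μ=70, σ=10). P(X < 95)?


z = (95-70)/10 = 2.5
P(Z < 2.5) = 0.9938

P(X < 95) ≈ 0.9938


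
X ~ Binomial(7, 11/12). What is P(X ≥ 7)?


P(X ≥ 7) = Σ P(X=i) for i=7..7
P(X=7) = 19487171/35831808
Sum = 19487171/35831808

P(X ≥ 7) = 19487171/35831808 ≈ 54.39%


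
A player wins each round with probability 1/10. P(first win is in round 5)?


Geometric: P(X=5) = (1-p)^(k-1)×p = (9/10)^4×1/10 = 6561/100000

P(X=5) = 6561/100000 ≈ 6.56%


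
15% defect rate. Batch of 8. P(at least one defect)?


P(all good) = (17/20)^8 = 6975757441/25600000000
P(≥1 defect) = 18624242559/25600000000

P = 18624242559/25600000000 ≈ 72.75%


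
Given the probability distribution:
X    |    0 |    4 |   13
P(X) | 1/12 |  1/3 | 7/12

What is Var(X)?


E[X] = 107/12
E[X²] = 1247/12
Var(X) = E[X²] - (E[X])² = 1247/12 - 11449/144 = 3515/144

Var(X) = 3515/144 ≈ 24.4097


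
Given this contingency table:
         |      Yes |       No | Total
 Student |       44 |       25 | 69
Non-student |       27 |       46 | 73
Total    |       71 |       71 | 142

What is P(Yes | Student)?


P(Yes | Student) = 44/(44+25) = 44/69

P(Yes|Student) = 44/69 ≈ 63.77%


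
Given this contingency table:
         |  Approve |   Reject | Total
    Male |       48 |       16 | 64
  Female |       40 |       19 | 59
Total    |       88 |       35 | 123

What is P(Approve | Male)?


P(Approve | Male) = 48/(48+16) = 48/64 = 3/4

P(Approve|Male) = 3/4 ≈ 75.00%


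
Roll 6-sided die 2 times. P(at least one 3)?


P(no 3)^2 = (5/6)^2 = 25/36
P(≥1) = 1 - 25/36 = 11/36

P = 11/36 ≈ 30.56%


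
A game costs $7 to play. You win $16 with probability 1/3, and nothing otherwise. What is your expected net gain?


E[gain] = (16-7)×1/3 + (-7)×2/3
= 3 - 14/3 = -5/3

Expected net gain = $-5/3 ≈ $-1.67


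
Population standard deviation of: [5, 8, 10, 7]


Mean = 30/4 = 15/2
  (5-15/2)²=25/4
  (8-15/2)²=1/4
  (10-15/2)²=25/4
  (7-15/2)²=1/4
Σ(x-μ)² = 13
σ² = 13/4

σ = √(13/4) ≈ 1.8028


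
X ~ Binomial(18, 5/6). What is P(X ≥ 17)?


P(X ≥ 17) = Σ P(X=i) for i=17..18
P(X=17) = 762939453125/5642219814912
P(X=18) = 3814697265625/101559956668416
Sum = 17547607421875/101559956668416

P(X ≥ 17) = 17547607421875/101559956668416 ≈ 17.28%


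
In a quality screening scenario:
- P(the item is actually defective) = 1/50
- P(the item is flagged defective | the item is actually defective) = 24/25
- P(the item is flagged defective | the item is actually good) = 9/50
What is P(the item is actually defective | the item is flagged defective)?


Using Bayes' theorem:
P(A|B) = P(B|A)·P(A) / P(B)

P(the item is flagged defective) = 24/25 × 1/50 + 9/50 × 49/50
= 12/625 + 441/2500 = 489/2500

P(the item is actually defective|the item is flagged defective) = (12/625) / (489/2500) = 16/163

P(the item is actually defective|the item is flagged defective) = 16/163 ≈ 9.82%


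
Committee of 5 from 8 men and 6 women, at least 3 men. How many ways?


Count by #men:
  3M,2W: C(8,3)×C(6,2)=840
  4M,1W: C(8,4)×C(6,1)=420
  5M,0W: C(8,5)×C(6,0)=56
Total = 1316

1316


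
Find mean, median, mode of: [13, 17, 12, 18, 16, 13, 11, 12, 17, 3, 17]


Sorted: [3, 11, 12, 12, 13, 13, 16, 17, 17, 17, 18]
Mean = 149/11
Median = 13
Freq: {13: 2, 17: 3, 12: 2, 18: 1, 16: 1, 11: 1, 3: 1}
Mode: [17]

Mean=149/11, Median=13, Mode=17


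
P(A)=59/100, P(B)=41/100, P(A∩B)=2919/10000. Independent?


P(A)×P(B) = 2419/10000
P(A∩B) = 2919/10000
Not equal → NOT independent

No, not independent


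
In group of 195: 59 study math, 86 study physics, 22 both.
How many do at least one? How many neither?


|A∪B| = 59+86-22 = 123
Neither = 195-123 = 72

At least one: 123; Neither: 72


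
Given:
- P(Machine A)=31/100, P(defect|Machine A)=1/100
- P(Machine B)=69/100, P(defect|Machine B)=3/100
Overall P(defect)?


P(B) = Σ P(B|Aᵢ)×P(Aᵢ)
  1/100×31/100 = 31/10000
  3/100×69/100 = 207/10000
Sum = 119/5000

P(defect) = 119/5000 ≈ 2.38%


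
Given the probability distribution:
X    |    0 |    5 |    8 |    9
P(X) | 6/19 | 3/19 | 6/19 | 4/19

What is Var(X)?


E[X] = 99/19
E[X²] = 783/19
Var(X) = E[X²] - (E[X])² = 783/19 - 9801/361 = 5076/361

Var(X) = 5076/361 ≈ 14.0609


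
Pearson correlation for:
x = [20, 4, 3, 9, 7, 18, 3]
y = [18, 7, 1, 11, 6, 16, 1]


n=7, Σx=64, Σy=60, Σxy=823, Σx²=888, Σy²=788
r = (7×823 - 64×60)/√((7×888 - 64²)(7×788 - 60²))
= 1921/√(2120×1916) = 1921/√4061920 ≈ 1921/2015.4206 ≈ 0.9532

r ≈ 0.9532


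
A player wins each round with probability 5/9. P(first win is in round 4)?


Geometric: P(X=4) = (1-p)^(k-1)×p = (4/9)^3×5/9 = 320/6561

P(X=4) = 320/6561 ≈ 4.88%


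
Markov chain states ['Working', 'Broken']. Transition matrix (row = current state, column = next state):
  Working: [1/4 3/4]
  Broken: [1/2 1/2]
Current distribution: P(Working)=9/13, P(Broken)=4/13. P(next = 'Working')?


P(next=Working) = Σᵢ P(now=i)×P(i→Working)
= 9/13×1/4 + 4/13×1/2
= 9/52 + 2/13 = 17/52

P = 17/52 ≈ 0.3269


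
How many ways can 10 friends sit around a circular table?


Circular arrangements of 10 distinct objects: fix one position to break rotational symmetry.
(n-1)! = 9! = 362880

362880


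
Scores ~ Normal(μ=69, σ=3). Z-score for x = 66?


z = (x - μ)/σ = (66 - 69)/3 = -1.0

z = -1.0


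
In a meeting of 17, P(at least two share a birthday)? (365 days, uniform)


P(all different) = Π(365-i)/365 for i=0..16
= 0.684992
P(match) = 1 - 0.684992 = 0.315008

P ≈ 0.3150 ≈ 31.50%


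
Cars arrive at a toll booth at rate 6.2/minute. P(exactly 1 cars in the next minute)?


Poisson(λ=6.2): P(X=1) = e^(-λ)×λ^k/k!
= e^(-6.2) × 6.2^1 / 1!
≈ 0.002029430636 × 6.2 / 1 ≈ 0.012582

P(X=1) ≈ 0.012582 ≈ 1.26%


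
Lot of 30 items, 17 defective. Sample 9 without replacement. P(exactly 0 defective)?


Hypergeometric: C(17,0)×C(13,9)/C(30,9)
= 1×715/14307150 = 1/20010

P(X=0) = 1/20010 ≈ 0.00%


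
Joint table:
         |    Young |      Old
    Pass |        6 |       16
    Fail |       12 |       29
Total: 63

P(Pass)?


P(Pass) = (6+16)/63 = 22/63

P(Pass) = 22/63 ≈ 34.92%


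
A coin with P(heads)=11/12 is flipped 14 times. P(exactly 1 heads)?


Binomial: P(X=1) = C(14,1)×p^1×(1-p)^13
= 14 × 11/12 × 1/106993205379072 = 77/641959232274432

P(X=1) = 77/641959232274432 ≈ 0.00%


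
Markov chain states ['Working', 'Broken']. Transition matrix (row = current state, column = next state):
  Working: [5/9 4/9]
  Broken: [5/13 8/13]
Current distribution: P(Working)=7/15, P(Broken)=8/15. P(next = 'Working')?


P(next=Working) = Σᵢ P(now=i)×P(i→Working)
= 7/15×5/9 + 8/15×5/13
= 7/27 + 8/39 = 163/351

P = 163/351 ≈ 0.4644


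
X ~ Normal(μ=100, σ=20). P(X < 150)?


z = (150-100)/20 = 2.5
P(Z < 2.5) = 0.9938

P(X < 150) ≈ 0.9938


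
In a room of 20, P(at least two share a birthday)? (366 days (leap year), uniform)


P(all different) = Π(366-i)/366 for i=0..19
= 0.589430
P(match) = 1 - 0.589430 = 0.410570

P ≈ 0.4106 ≈ 41.06%


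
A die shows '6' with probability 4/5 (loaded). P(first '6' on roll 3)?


Geometric: P(X=3) = (1-p)^(k-1)×p = (1/5)^2×4/5 = 4/125

P(X=3) = 4/125 ≈ 3.20%


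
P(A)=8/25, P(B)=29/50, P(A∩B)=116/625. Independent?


P(A)×P(B) = 116/625
P(A∩B) = 116/625
Equal ✓ → Independent

Yes, independent


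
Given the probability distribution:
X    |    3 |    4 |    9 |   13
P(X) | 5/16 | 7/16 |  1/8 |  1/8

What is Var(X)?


E[X] = 87/16
E[X²] = 657/16
Var(X) = E[X²] - (E[X])² = 657/16 - 7569/256 = 2943/256

Var(X) = 2943/256 ≈ 11.4961


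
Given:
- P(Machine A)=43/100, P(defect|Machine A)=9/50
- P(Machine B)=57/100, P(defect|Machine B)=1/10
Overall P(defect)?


P(B) = Σ P(B|Aᵢ)×P(Aᵢ)
  9/50×43/100 = 387/5000
  1/10×57/100 = 57/1000
Sum = 84/625

P(defect) = 84/625 ≈ 13.44%


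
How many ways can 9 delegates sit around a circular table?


Circular arrangements of 9 distinct objects: fix one position to break rotational symmetry.
(n-1)! = 8! = 40320

40320


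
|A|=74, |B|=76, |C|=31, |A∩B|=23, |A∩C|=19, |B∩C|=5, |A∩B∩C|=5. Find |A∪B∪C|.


|A∪B∪C| = 74+76+31-23-19-5+5 = 139

|A∪B∪C| = 139


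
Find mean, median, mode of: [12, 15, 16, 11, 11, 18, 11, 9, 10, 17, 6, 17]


Sorted: [6, 9, 10, 11, 11, 11, 12, 15, 16, 17, 17, 18]
Mean = 153/12 = 51/4
Median = 23/2
Freq: {12: 1, 15: 1, 16: 1, 11: 3, 18: 1, 9: 1, 10: 1, 17: 2, 6: 1}
Mode: [11]

Mean=51/4, Median=23/2, Mode=11


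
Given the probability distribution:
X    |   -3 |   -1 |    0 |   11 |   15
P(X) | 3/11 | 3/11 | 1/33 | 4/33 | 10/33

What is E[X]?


E[X] = Σ x·P(X=x)
= (-3)×(3/11) + (-1)×(3/11) + (0)×(1/33) + (11)×(4/33) + (15)×(10/33)
= 158/33

E[X] = 158/33


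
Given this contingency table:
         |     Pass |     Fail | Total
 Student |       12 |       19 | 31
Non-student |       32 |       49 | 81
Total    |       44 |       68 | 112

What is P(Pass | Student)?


P(Pass | Student) = 12/(12+19) = 12/31

P(Pass|Student) = 12/31 ≈ 38.71%


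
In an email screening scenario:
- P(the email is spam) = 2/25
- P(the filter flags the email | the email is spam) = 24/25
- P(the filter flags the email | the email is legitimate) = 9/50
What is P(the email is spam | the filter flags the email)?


Using Bayes' theorem:
P(A|B) = P(B|A)·P(A) / P(B)

P(the filter flags the email) = 24/25 × 2/25 + 9/50 × 23/25
= 48/625 + 207/1250 = 303/1250

P(the email is spam|the filter flags the email) = (48/625) / (303/1250) = 32/101

P(the email is spam|the filter flags the email) = 32/101 ≈ 31.68%


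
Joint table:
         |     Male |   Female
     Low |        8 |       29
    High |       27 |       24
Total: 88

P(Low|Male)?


P(Low|Male) = 8/(8+27) = 8/35

P = 8/35 ≈ 22.86%


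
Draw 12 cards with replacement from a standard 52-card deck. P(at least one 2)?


P(not a 2) = 48/52 = 12/13
P(none in 12 draws) = (12/13)^12 = 8916100448256/23298085122481
P(≥1 2) = 1 - 8916100448256/23298085122481 = 14381984674225/23298085122481

P = 14381984674225/23298085122481 ≈ 61.73%


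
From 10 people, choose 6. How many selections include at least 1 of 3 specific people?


Complement: C(10,6) - C(7,6) = 210 - 7 = 203

203


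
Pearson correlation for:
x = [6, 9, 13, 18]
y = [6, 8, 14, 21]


n=4, Σx=46, Σy=49, Σxy=668, Σx²=610, Σy²=737
r = (4×668 - 46×49)/√((4×610 - 46²)(4×737 - 49²))
= 418/√(324×547) = 418/√177228 ≈ 418/420.9846 ≈ 0.9929

r ≈ 0.9929


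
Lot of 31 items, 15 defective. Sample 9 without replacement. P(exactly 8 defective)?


Hypergeometric: C(15,8)×C(16,1)/C(31,9)
= 6435×16/20160075 = 528/103385

P(X=8) = 528/103385 ≈ 0.51%


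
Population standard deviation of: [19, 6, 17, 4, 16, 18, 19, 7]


Mean = 106/8 = 53/4
  (19-53/4)²=529/16
  (6-53/4)²=841/16
  (17-53/4)²=225/16
  (4-53/4)²=1369/16
  (16-53/4)²=121/16
  (18-53/4)²=361/16
  (19-53/4)²=529/16
  (7-53/4)²=625/16
Σ(x-μ)² = 575/2
σ² = (575/2)/8 = 575/16

σ = √(575/16) ≈ 5.9948


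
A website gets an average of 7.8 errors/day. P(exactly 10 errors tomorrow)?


Poisson(λ=7.8): P(X=10) = e^(-λ)×λ^k/k!
= e^(-7.8) × 7.8^10 / 10!
≈ 0.000409734979 × 833577583.124 / 3628800 ≈ 0.094121

P(X=10) ≈ 0.094121 ≈ 9.41%


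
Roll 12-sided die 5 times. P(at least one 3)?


P(no 3)^5 = (11/12)^5 = 161051/248832
P(≥1) = 1 - 161051/248832 = 87781/248832

P = 87781/248832 ≈ 35.28%


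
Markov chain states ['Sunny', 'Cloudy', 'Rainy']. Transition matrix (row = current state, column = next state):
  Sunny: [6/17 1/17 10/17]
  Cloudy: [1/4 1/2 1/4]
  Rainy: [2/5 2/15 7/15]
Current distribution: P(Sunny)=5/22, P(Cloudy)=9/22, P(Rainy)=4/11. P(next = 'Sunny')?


P(next=Sunny) = Σᵢ P(now=i)×P(i→Sunny)
= 5/22×6/17 + 9/22×1/4 + 4/11×2/5
= 15/187 + 9/88 + 8/55 = 223/680

P = 223/680 ≈ 0.3279


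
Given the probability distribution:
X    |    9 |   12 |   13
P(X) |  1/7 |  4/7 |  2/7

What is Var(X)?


E[X] = 83/7
E[X²] = 995/7
Var(X) = E[X²] - (E[X])² = 995/7 - 6889/49 = 76/49

Var(X) = 76/49 ≈ 1.5510


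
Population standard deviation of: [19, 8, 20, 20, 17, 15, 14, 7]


Mean = 120/8 = 15
  (19-15)²=16
  (8-15)²=49
  (20-15)²=25
  (20-15)²=25
  (17-15)²=4
  (15-15)²=0
  (14-15)²=1
  (7-15)²=64
Σ(x-μ)² = 184
σ² = 184/8 = 23

σ = √(23) ≈ 4.7958


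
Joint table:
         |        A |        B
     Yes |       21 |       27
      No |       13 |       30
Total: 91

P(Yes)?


P(Yes) = (21+27)/91 = 48/91

P(Yes) = 48/91 ≈ 52.75%


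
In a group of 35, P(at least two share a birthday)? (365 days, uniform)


P(all different) = Π(365-i)/365 for i=0..34
= 0.185617
P(match) = 1 - 0.185617 = 0.814383

P ≈ 0.8144 ≈ 81.44%


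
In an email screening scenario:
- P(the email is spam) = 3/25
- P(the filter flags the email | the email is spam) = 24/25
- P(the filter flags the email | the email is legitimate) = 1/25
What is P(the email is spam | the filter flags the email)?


Using Bayes' theorem:
P(A|B) = P(B|A)·P(A) / P(B)

P(the filter flags the email) = 24/25 × 3/25 + 1/25 × 22/25
= 72/625 + 22/625 = 94/625

P(the email is spam|the filter flags the email) = (72/625) / (94/625) = 36/47

P(the email is spam|the filter flags the email) = 36/47 ≈ 76.60%


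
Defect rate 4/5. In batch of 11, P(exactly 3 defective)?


Binomial: P(X=3) = C(11,3)×p^3×(1-p)^8
= 165 × 64/125 × 1/390625 = 2112/9765625

P(X=3) = 2112/9765625 ≈ 0.02%


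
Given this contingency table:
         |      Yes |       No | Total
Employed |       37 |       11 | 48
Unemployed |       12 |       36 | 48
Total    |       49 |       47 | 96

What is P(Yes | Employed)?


P(Yes | Employed) = 37/(37+11) = 37/48

P(Yes|Employed) = 37/48 ≈ 77.08%


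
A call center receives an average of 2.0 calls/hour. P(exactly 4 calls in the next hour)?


Poisson(λ=2.0): P(X=4) = e^(-λ)×λ^k/k!
= e^(-2.0) × 2.0^4 / 4!
≈ 0.1353352832 × 16 / 24 ≈ 0.090224

P(X=4) ≈ 0.090224 ≈ 9.02%


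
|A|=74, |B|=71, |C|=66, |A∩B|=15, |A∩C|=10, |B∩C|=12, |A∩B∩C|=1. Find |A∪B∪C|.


|A∪B∪C| = 74+71+66-15-10-12+1 = 175

|A∪B∪C| = 175


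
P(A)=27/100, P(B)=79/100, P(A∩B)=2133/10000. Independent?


P(A)×P(B) = 2133/10000
P(A∩B) = 2133/10000
Equal ✓ → Independent

Yes, independent


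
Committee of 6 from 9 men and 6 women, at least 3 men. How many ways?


Count by #men:
  3M,3W: C(9,3)×C(6,3)=1680
  4M,2W: C(9,4)×C(6,2)=1890
  5M,1W: C(9,5)×C(6,1)=756
  6M,0W: C(9,6)×C(6,0)=84
Total = 4410

4410


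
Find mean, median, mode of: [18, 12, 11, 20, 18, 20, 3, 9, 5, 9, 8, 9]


Sorted: [3, 5, 8, 9, 9, 9, 11, 12, 18, 18, 20, 20]
Mean = 142/12 = 71/6
Median = 10
Freq: {18: 2, 12: 1, 11: 1, 20: 2, 3: 1, 9: 3, 5: 1, 8: 1}
Mode: [9]

Mean=71/6, Median=10, Mode=9


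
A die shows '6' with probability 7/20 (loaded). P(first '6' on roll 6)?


Geometric: P(X=6) = (1-p)^(k-1)×p = (13/20)^5×7/20 = 2599051/64000000

P(X=6) = 2599051/64000000 ≈ 4.06%


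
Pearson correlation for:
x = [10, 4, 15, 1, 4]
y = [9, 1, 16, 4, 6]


n=5, Σx=34, Σy=36, Σxy=362, Σx²=358, Σy²=390
r = (5×362 - 34×36)/√((5×358 - 34²)(5×390 - 36²))
= 586/√(634×654) = 586/√414636 ≈ 586/643.9224 ≈ 0.9100

r ≈ 0.9100


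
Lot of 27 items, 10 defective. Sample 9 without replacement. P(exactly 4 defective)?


Hypergeometric: C(10,4)×C(17,5)/C(27,9)
= 210×6188/4686825 = 6664/24035

P(X=4) = 6664/24035 ≈ 27.73%


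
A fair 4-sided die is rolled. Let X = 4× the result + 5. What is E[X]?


E[die] = (1+4)/2 = 5/2
E[X] = 4×5/2 + 5 = 15

E[X] = 15


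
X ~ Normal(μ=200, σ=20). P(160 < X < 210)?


z₁=(160-200)/20=-2.0, z₂=(210-200)/20=0.5
P = Φ(0.5) - Φ(-2.0) = 0.691462 - 0.022750 = 0.668712 ≈ 0.6687

P(160 < X < 210) ≈ 0.6687


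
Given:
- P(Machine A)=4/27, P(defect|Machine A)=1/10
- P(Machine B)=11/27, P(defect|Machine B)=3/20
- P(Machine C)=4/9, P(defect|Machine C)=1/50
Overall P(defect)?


P(B) = Σ P(B|Aᵢ)×P(Aᵢ)
  1/10×4/27 = 2/135
  3/20×11/27 = 11/180
  1/50×4/9 = 2/225
Sum = 229/2700

P(defect) = 229/2700 ≈ 8.48%


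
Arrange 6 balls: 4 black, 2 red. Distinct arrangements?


6!/(4!×2!) = 15

15


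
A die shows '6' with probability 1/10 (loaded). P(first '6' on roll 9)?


Geometric: P(X=9) = (1-p)^(k-1)×p = (9/10)^8×1/10 = 43046721/1000000000

P(X=9) = 43046721/1000000000 ≈ 4.30%


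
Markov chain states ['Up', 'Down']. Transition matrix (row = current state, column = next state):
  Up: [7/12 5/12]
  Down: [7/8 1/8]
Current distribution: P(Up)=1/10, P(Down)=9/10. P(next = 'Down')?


P(next=Down) = Σᵢ P(now=i)×P(i→Down)
= 1/10×5/12 + 9/10×1/8
= 1/24 + 9/80 = 37/240

P = 37/240 ≈ 0.1542


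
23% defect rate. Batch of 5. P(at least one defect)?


P(all good) = (77/100)^5 = 2706784157/10000000000
P(≥1 defect) = 7293215843/10000000000

P = 7293215843/10000000000 ≈ 72.93%


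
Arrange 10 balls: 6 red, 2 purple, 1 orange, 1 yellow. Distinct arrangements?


10!/(6!×2!×1!×1!) = 2520

2520


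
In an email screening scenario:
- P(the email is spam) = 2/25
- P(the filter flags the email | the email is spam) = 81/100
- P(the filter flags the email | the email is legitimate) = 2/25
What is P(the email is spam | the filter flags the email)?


Using Bayes' theorem:
P(A|B) = P(B|A)·P(A) / P(B)

P(the filter flags the email) = 81/100 × 2/25 + 2/25 × 23/25
= 81/1250 + 46/625 = 173/1250

P(the email is spam|the filter flags the email) = (81/1250) / (173/1250) = 81/173

P(the email is spam|the filter flags the email) = 81/173 ≈ 46.82%


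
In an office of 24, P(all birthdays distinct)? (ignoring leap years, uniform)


P(all different) = Π(365-i)/365 for i=0..23
= (365/365)×(364/365)×...×(342/365)
= 0.461656

P ≈ 0.4617 ≈ 46.17%


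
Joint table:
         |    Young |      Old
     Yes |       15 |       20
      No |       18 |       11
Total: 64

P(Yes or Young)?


P(Yes∨Young) = P(Yes) + P(Young) - P(Yes∧Young)
= (35 + 33 - 15)/64 = 53/64

P = 53/64 ≈ 82.81%


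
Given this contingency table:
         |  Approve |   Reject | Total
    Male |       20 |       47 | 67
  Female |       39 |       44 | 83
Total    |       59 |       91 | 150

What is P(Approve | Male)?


P(Approve | Male) = 20/(20+47) = 20/67

P(Approve|Male) = 20/67 ≈ 29.85%


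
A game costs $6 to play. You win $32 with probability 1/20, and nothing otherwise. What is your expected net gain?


E[gain] = (32-6)×1/20 + (-6)×19/20
= 13/10 - 57/10 = -22/5

Expected net gain = $-22/5 ≈ $-4.40


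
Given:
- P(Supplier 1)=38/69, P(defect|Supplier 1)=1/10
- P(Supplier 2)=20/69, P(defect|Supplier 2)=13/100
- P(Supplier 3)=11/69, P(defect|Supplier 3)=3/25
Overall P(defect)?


P(B) = Σ P(B|Aᵢ)×P(Aᵢ)
  1/10×38/69 = 19/345
  13/100×20/69 = 13/345
  3/25×11/69 = 11/575
Sum = 193/1725

P(defect) = 193/1725 ≈ 11.19%


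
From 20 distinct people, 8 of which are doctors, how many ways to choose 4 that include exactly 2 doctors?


Choose 2 of the 8 doctors and 2 of the other 12 people:
C(8,2)×C(12,2) = 28×66 = 1848

1848


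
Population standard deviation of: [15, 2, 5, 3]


Mean = 25/4
  (15-25/4)²=1225/16
  (2-25/4)²=289/16
  (5-25/4)²=25/16
  (3-25/4)²=169/16
Σ(x-μ)² = 427/4
σ² = (427/4)/4 = 427/16

σ = √(427/16) ≈ 5.1660


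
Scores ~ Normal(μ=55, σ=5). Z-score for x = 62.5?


z = (x - μ)/σ = (62.5 - 55)/5 = 1.5

z = 1.5


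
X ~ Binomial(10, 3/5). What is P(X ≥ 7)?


P(X ≥ 7) = Σ P(X=i) for i=7..10
P(X=7) = 419904/1953125
P(X=8) = 236196/1953125
P(X=9) = 78732/1953125
P(X=10) = 59049/9765625
Sum = 3733209/9765625

P(X ≥ 7) = 3733209/9765625 ≈ 38.23%


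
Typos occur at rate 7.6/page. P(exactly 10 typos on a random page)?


Poisson(λ=7.6): P(X=10) = e^(-λ)×λ^k/k!
= e^(-7.6) × 7.6^10 / 10!
≈ 0.0005004514334 × 642888893.234 / 3628800 ≈ 0.088661

P(X=10) ≈ 0.088661 ≈ 8.87%


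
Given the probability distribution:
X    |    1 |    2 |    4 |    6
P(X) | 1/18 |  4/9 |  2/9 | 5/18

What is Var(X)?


E[X] = 7/2
E[X²] = 277/18
Var(X) = E[X²] - (E[X])² = 277/18 - 49/4 = 113/36

Var(X) = 113/36 ≈ 3.1389


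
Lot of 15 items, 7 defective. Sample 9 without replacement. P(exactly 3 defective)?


Hypergeometric: C(7,3)×C(8,6)/C(15,9)
= 35×28/5005 = 28/143

P(X=3) = 28/143 ≈ 19.58%


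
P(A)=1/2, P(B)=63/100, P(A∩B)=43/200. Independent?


P(A)×P(B) = 63/200
P(A∩B) = 43/200
Not equal → NOT independent

No, not independent


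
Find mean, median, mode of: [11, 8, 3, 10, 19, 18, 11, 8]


Sorted: [3, 8, 8, 10, 11, 11, 18, 19]
Mean = 88/8 = 11
Median = 21/2
Freq: {11: 2, 8: 2, 3: 1, 10: 1, 19: 1, 18: 1}
Mode: [8, 11]

Mean=11, Median=21/2, Mode=[8, 11]


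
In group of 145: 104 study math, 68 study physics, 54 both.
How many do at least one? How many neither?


|A∪B| = 104+68-54 = 118
Neither = 145-118 = 27

At least one: 118; Neither: 27
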